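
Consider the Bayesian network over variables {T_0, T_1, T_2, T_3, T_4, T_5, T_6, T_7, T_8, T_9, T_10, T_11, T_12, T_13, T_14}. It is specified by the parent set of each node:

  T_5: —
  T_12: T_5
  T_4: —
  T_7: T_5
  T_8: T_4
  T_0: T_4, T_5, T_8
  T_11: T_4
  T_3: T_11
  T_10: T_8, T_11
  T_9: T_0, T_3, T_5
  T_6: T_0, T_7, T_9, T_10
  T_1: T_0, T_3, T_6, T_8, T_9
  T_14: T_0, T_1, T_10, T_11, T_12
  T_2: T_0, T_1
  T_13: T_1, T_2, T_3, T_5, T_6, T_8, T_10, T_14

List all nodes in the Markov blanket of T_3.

Pa(T_3) = {T_11}.
Children of T_3: T_1, T_9, T_13.
Parents of each child, excluding T_3:
  parents(T_9) \ {T_3} = {T_0, T_5}.
  parents(T_1) \ {T_3} = {T_0, T_6, T_8, T_9}.
  parents(T_13) \ {T_3} = {T_1, T_2, T_5, T_6, T_8, T_10, T_14}.
So the Markov blanket of T_3 is {T_0, T_1, T_2, T_5, T_6, T_8, T_9, T_10, T_11, T_13, T_14}.

{T_0, T_1, T_2, T_5, T_6, T_8, T_9, T_10, T_11, T_13, T_14}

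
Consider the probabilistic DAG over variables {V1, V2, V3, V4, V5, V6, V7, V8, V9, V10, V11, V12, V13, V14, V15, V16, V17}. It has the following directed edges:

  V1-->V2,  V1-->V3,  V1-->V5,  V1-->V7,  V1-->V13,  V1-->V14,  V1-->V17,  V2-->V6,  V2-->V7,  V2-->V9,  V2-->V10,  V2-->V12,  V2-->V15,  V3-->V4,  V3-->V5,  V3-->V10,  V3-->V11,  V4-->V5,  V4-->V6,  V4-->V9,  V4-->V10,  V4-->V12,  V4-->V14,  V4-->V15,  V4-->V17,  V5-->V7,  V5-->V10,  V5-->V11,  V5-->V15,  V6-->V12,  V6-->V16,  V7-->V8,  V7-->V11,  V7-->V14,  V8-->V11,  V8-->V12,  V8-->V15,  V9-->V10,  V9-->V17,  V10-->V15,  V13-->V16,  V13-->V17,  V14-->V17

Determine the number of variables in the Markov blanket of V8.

10

A node's Markov blanket = Pa ∪ Ch ∪ (parents of Ch other than the node itself).
Ch(V8) = {V11, V12, V15}.
V8's parents: V7.
For each child, the remaining parents (spouses of V8):
  V11's other parents are V3, V5, V7.
  V12's other parents are V2, V4, V6.
  V15's other parents are V2, V4, V5, V10.
MB(V8) = {V2, V3, V4, V5, V6, V7, V10, V11, V12, V15}, which has 10 nodes.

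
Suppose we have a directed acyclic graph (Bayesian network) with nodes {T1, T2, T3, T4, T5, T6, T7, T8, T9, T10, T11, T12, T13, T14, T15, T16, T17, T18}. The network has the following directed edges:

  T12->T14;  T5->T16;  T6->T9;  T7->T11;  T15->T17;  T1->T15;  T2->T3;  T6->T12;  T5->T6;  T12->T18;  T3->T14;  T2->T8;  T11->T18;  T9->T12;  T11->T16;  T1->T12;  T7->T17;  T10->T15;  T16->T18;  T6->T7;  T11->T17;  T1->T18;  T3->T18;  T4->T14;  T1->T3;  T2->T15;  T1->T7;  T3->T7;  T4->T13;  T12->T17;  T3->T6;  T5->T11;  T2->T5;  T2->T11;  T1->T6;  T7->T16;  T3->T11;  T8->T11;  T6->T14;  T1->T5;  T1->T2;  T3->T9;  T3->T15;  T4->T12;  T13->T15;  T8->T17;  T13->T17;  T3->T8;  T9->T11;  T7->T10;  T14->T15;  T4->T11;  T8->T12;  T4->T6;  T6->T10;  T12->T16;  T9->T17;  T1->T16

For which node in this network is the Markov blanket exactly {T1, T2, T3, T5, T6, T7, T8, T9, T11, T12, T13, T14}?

T4

The target node must have every member of {T1, T2, T3, T5, T6, T7, T8, T9, T11, T12, T13, T14} as a parent, child, or co-parent, and no others.
Parents of T4: none; children: T6, T11, T12, T13, T14; co-parents: T1, T2, T3, T5, T6, T7, T8, T9, T12.
These exactly cover the given set, so the node is T4.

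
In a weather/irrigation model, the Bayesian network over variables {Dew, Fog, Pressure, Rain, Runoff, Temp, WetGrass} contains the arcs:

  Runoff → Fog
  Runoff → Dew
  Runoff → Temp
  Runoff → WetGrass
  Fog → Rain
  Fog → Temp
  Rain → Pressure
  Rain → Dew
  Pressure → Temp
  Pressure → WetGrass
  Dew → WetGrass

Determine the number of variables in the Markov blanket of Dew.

Children of Dew: WetGrass.
Parents of Dew: Rain, Runoff.
Co-parents of Dew (other parents of its children):
  WetGrass's other parents are Pressure, Runoff.
MB(Dew) = {Pressure, Rain, Runoff, WetGrass}, which has 4 nodes.

4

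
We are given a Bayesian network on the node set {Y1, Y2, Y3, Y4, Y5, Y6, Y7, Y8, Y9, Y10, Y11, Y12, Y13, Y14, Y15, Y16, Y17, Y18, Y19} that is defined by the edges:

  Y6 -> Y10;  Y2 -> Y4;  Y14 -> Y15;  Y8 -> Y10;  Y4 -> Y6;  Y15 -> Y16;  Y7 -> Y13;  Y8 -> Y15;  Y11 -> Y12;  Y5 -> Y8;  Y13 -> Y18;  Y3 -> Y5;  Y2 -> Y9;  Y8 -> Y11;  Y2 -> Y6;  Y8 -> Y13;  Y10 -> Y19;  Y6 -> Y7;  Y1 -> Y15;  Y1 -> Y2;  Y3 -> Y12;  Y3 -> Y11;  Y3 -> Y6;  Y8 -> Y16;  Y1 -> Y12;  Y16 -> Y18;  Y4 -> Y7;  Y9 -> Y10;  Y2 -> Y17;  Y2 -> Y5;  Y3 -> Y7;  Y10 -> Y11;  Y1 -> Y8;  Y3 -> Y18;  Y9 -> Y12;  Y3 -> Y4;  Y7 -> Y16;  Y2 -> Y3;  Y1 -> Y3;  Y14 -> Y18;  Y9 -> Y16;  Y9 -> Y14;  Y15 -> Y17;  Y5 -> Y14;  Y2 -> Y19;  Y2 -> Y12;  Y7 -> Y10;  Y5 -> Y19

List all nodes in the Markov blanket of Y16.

Children of Y16: Y18.
Y16's parents: Y7, Y8, Y9, Y15.
Other parents of Y16's children:
  Y18's other parents are Y3, Y13, Y14.
Taking the union gives {Y3, Y7, Y8, Y9, Y13, Y14, Y15, Y18}.

{Y3, Y7, Y8, Y9, Y13, Y14, Y15, Y18}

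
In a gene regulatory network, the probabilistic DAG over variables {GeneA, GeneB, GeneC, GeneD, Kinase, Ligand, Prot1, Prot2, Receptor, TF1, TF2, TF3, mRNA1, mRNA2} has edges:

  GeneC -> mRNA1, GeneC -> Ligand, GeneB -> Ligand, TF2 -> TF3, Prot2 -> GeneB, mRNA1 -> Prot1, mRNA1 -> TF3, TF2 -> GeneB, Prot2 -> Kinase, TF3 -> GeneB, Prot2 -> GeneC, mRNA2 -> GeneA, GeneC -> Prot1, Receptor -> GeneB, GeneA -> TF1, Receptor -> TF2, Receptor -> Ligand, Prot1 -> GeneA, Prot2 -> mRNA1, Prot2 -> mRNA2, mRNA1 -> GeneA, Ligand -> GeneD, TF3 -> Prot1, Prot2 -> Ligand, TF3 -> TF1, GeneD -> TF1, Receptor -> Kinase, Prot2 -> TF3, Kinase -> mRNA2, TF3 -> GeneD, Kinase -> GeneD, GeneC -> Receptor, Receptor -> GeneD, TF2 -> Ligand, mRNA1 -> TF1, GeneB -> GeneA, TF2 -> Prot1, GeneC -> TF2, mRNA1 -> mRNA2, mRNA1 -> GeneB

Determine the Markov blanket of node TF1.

{GeneA, GeneD, TF3, mRNA1}

By definition, MB(TF1) is built from TF1's parents, TF1's children, and the co-parents of TF1.
Ch(TF1) = {}.
TF1 has parents GeneA, GeneD, TF3, mRNA1.
TF1 has no children, so there are no co-parents.
Union: {GeneA, GeneD, TF3, mRNA1} ∪ {} ∪ {} = {GeneA, GeneD, TF3, mRNA1}.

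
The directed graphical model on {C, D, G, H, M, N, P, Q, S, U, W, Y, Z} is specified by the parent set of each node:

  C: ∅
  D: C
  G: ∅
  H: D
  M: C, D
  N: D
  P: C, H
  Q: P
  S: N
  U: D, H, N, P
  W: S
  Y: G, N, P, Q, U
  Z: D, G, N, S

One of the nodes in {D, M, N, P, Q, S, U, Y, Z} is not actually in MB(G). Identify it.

Recall MB(v) = parents ∪ children ∪ spouses, where spouses are the other parents of v's children.
G's children: Y, Z.
Pa(G) = {}.
Other parents of G's children:
  Y: N, P, Q, U
  Z: D, N, S
MB(G) = {D, N, P, Q, S, U, Y, Z}.
M is neither a parent, child, nor co-parent of G, so it does not belong.

M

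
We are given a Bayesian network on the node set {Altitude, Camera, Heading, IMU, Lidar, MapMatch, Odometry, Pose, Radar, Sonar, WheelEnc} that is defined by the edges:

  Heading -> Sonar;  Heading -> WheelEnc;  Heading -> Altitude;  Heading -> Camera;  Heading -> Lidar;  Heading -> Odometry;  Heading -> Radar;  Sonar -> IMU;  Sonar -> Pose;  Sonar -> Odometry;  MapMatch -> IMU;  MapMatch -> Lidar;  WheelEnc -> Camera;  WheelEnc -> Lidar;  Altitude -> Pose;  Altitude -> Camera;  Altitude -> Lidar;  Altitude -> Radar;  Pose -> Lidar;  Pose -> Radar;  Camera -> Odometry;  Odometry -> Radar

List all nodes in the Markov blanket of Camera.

By definition, MB(Camera) is built from Camera's parents, Camera's children, and the co-parents of Camera.
Camera has parents Altitude, Heading, WheelEnc.
Children of Camera: Odometry.
Parents of each child, excluding Camera:
  Odometry also has parents Heading, Sonar.
Taking the union gives {Altitude, Heading, Odometry, Sonar, WheelEnc}.

{Altitude, Heading, Odometry, Sonar, WheelEnc}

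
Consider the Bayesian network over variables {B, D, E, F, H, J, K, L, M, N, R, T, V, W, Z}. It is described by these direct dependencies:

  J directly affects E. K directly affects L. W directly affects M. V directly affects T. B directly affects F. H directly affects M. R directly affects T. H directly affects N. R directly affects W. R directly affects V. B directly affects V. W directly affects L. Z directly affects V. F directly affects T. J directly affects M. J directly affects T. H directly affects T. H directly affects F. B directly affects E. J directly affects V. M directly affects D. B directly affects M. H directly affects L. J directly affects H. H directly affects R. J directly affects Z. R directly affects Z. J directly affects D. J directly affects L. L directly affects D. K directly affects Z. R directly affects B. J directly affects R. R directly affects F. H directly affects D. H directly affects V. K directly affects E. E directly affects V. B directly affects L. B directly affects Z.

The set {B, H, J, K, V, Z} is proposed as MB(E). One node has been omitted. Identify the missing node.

R

By definition, MB(E) is built from E's parents, E's children, and the co-parents of E.
E's children: V.
Parents of E: B, J, K.
Parents of each child, excluding E:
  V: B, H, J, R, Z
MB(E) = {B, H, J, K, R, V, Z}.
Comparing with the claimed set, R is missing.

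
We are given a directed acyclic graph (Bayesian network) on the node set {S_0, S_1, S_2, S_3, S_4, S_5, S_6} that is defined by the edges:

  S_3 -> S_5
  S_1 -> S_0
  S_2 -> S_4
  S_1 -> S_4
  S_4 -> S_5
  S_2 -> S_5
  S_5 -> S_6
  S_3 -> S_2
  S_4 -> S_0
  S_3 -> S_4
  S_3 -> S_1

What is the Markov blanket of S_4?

S_4 has parents S_1, S_2, S_3.
S_4's children: S_0, S_5.
Co-parents of S_4 (other parents of its children):
  S_5 also has parents S_2, S_3.
  parents(S_0) \ {S_4} = {S_1}.
Taking the union gives {S_0, S_1, S_2, S_3, S_5}.

{S_0, S_1, S_2, S_3, S_5}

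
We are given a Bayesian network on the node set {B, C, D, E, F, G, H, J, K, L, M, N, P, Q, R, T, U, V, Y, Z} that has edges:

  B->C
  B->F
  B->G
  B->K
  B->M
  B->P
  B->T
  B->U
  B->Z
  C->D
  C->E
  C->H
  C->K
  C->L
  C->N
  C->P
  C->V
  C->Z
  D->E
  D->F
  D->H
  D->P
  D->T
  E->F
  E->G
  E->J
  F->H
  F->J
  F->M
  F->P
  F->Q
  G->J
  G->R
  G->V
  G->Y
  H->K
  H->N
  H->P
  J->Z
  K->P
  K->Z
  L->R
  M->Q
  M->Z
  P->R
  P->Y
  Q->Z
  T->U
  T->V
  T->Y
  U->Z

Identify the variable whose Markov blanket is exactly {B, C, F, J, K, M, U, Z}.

Q

The target node must have every member of {B, C, F, J, K, M, U, Z} as a parent, child, or co-parent, and no others.
Parents of Q: F, M; children: Z; co-parents: B, C, J, K, M, U.
These exactly cover the given set, so the node is Q.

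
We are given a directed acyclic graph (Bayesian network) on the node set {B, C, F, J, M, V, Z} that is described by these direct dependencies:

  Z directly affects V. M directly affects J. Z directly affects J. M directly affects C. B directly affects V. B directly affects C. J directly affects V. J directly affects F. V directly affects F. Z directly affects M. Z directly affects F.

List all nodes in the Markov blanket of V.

{B, F, J, Z}

The Markov blanket of a node is its parents, its children, and the other parents of its children.
Ch(V) = {F}.
Pa(V) = {B, J, Z}.
Co-parents of V (other parents of its children):
  F also has parents J, Z.
Taking the union gives {B, F, J, Z}.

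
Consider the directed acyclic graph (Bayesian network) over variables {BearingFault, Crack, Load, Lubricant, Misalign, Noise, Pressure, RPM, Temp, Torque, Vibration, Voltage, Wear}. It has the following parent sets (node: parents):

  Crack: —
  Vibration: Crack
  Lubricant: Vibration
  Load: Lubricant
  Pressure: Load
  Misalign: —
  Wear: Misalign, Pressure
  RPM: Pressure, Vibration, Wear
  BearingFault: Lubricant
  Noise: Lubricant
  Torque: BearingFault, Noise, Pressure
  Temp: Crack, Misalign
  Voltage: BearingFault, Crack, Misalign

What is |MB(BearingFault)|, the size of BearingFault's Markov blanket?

7

Recall MB(v) = parents ∪ children ∪ spouses, where spouses are the other parents of v's children.
BearingFault's parents: Lubricant.
BearingFault's children: Torque, Voltage.
Co-parents of BearingFault (other parents of its children):
  Torque's other parents are Noise, Pressure.
  Voltage's other parents are Crack, Misalign.
MB(BearingFault) = {Crack, Lubricant, Misalign, Noise, Pressure, Torque, Voltage}, which has 7 nodes.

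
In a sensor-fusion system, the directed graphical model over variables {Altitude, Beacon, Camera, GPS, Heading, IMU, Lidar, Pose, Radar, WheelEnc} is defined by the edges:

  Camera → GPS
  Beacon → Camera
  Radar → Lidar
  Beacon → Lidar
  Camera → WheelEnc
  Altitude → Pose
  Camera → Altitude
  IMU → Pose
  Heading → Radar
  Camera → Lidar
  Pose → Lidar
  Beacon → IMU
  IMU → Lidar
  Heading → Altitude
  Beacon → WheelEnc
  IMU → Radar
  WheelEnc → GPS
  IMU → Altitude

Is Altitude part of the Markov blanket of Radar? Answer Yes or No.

No

Recall MB(v) = parents ∪ children ∪ spouses, where spouses are the other parents of v's children.
Radar has child Lidar.
Pa(Radar) = {Heading, IMU}.
Parents of each child, excluding Radar:
  Lidar: Beacon, Camera, IMU, Pose
MB(Radar) = {Beacon, Camera, Heading, IMU, Lidar, Pose}; Altitude is not in this set.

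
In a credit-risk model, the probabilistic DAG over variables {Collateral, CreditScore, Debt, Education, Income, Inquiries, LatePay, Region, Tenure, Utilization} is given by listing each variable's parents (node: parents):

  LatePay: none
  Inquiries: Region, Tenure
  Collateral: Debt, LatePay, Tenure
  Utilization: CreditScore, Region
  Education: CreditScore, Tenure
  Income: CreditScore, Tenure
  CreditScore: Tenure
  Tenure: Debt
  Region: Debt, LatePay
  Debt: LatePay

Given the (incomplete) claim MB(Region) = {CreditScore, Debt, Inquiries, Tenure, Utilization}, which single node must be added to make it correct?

Region's parents: Debt, LatePay.
Region's children: Inquiries, Utilization.
Co-parents of Region (other parents of its children):
  Inquiries also has parent Tenure.
  parents(Utilization) \ {Region} = {CreditScore}.
MB(Region) = {CreditScore, Debt, Inquiries, LatePay, Tenure, Utilization}.
Comparing with the claimed set, LatePay is missing.

LatePay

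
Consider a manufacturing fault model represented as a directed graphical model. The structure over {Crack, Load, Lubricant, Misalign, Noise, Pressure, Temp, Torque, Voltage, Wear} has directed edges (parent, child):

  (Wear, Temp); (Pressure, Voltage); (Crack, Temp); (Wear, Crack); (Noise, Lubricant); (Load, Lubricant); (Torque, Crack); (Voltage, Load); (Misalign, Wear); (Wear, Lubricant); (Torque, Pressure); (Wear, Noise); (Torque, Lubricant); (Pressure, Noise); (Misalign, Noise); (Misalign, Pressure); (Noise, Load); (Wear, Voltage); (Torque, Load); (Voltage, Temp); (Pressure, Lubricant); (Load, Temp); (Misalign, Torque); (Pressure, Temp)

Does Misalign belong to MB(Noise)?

Misalign is a parent of Noise.
So Misalign ∈ MB(Noise).

Yes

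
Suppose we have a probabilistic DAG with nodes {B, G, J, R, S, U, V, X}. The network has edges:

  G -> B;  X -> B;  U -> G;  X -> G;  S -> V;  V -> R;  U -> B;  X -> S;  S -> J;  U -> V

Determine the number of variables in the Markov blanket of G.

By definition, MB(G) is built from G's parents, G's children, and the co-parents of G.
Pa(G) = {U, X}.
Ch(G) = {B}.
Other parents of G's children:
  B also has parents U, X.
MB(G) = {B, U, X}, which has 3 nodes.

3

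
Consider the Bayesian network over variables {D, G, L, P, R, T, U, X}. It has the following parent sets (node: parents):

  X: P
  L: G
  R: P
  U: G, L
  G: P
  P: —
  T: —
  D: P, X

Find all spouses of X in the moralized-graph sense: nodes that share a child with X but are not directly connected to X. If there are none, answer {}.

Children of X: D.
  parents(D) \ {X} = {P}.
Excluding nodes already adjacent to X (D, P), the co-parent-only contribution is {}.

{}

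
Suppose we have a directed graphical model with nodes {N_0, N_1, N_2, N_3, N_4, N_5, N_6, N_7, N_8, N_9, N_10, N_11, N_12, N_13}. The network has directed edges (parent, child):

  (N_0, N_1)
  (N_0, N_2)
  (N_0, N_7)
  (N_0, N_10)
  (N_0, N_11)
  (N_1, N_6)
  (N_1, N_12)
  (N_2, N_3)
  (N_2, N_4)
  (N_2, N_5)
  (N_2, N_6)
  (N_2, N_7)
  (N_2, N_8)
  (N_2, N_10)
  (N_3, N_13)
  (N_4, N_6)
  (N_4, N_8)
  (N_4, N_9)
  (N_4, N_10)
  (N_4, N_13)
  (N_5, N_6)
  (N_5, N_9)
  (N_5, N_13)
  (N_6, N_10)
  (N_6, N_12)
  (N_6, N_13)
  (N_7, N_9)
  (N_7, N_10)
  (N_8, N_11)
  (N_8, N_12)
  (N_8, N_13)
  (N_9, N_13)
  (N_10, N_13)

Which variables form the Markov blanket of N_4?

By definition, MB(N_4) is built from N_4's parents, N_4's children, and the co-parents of N_4.
N_4 has parent N_2.
N_4 has children N_6, N_8, N_9, N_10, N_13.
For each child, the remaining parents (spouses of N_4):
  N_6's other parents are N_1, N_2, N_5.
  N_8 also has parent N_2.
  N_9's other parents are N_5, N_7.
  parents(N_10) \ {N_4} = {N_0, N_2, N_6, N_7}.
  parents(N_13) \ {N_4} = {N_3, N_5, N_6, N_8, N_9, N_10}.
Taking the union gives {N_0, N_1, N_2, N_3, N_5, N_6, N_7, N_8, N_9, N_10, N_13}.

{N_0, N_1, N_2, N_3, N_5, N_6, N_7, N_8, N_9, N_10, N_13}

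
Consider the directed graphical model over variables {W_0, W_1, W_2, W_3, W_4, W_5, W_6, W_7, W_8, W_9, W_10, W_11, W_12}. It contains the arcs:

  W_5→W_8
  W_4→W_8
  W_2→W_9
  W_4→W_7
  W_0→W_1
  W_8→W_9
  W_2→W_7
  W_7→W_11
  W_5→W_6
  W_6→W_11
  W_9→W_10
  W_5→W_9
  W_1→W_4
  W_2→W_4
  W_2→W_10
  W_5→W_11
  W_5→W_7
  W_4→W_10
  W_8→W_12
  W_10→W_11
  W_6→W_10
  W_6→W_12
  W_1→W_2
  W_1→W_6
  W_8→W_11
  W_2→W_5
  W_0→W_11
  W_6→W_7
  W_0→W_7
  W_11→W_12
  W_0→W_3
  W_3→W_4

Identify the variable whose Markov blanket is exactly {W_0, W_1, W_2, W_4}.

The target node must have every member of {W_0, W_1, W_2, W_4} as a parent, child, or co-parent, and no others.
Parents of W_3: W_0; children: W_4; co-parents: W_1, W_2.
These exactly cover the given set, so the node is W_3.

W_3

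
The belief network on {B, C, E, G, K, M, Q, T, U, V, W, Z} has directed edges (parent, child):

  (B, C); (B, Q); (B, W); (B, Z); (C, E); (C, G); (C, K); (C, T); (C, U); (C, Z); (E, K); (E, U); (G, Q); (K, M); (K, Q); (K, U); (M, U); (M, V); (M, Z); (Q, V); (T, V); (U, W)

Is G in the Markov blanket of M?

No

Recall MB(v) = parents ∪ children ∪ spouses, where spouses are the other parents of v's children.
Children of M: U, V, Z.
Parents of M: K.
Co-parents of M (other parents of its children):
  U's other parents are C, E, K.
  V's other parents are Q, T.
  Z also has parents B, C.
MB(M) = {B, C, E, K, Q, T, U, V, Z}; G is not in this set.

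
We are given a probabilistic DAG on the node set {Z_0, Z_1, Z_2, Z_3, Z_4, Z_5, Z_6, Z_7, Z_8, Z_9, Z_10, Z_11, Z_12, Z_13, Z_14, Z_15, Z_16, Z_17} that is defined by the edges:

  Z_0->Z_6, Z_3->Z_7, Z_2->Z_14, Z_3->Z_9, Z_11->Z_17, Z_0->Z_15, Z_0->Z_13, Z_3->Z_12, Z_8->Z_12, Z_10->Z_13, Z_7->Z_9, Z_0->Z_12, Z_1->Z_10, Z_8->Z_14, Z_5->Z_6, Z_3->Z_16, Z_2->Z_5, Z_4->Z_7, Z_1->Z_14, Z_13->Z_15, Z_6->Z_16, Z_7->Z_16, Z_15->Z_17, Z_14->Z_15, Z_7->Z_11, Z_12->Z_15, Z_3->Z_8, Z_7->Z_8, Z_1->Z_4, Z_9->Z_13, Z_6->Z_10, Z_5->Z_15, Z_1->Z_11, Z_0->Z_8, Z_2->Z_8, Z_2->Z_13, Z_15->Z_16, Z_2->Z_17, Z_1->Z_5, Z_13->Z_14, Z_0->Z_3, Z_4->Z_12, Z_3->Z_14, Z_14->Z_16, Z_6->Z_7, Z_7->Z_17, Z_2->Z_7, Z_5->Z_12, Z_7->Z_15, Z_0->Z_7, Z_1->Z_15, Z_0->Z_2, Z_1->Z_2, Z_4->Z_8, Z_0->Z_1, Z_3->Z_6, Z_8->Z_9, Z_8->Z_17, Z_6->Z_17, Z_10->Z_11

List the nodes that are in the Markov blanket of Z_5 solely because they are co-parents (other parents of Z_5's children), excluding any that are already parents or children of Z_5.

Children of Z_5: Z_6, Z_12, Z_15.
  Z_6 also has parents Z_0, Z_3.
  Z_12 also has parents Z_0, Z_3, Z_4, Z_8.
  Z_15's other parents are Z_0, Z_1, Z_7, Z_12, Z_13, Z_14.
Excluding nodes already adjacent to Z_5 (Z_1, Z_2, Z_6, Z_12, Z_15), the co-parent-only contribution is {Z_0, Z_3, Z_4, Z_7, Z_8, Z_13, Z_14}.

{Z_0, Z_3, Z_4, Z_7, Z_8, Z_13, Z_14}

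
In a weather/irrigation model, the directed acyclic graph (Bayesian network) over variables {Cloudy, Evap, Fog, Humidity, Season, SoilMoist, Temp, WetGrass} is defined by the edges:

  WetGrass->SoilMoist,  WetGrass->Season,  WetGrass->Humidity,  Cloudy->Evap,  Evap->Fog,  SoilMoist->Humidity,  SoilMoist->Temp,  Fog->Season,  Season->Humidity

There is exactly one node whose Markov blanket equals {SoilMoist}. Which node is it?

The target node must have every member of {SoilMoist} as a parent, child, or co-parent, and no others.
Parents of Temp: SoilMoist; children: none; co-parents: none.
These exactly cover the given set, so the node is Temp.

Temp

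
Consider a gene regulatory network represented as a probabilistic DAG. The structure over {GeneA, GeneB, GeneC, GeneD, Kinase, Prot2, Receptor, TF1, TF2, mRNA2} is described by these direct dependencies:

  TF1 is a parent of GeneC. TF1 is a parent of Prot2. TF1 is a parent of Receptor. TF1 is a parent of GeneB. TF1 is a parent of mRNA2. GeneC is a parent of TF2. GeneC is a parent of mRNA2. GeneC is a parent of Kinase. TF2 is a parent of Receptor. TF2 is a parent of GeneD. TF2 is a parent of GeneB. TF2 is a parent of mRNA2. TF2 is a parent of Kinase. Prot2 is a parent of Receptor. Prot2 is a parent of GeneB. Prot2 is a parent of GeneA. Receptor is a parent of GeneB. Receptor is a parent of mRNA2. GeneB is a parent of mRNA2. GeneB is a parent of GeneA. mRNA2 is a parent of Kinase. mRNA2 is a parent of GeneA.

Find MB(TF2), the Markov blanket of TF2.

By definition, MB(TF2) is built from TF2's parents, TF2's children, and the co-parents of TF2.
Children of TF2: GeneB, GeneD, Kinase, Receptor, mRNA2.
Parents of TF2: GeneC.
Co-parents of TF2 (other parents of its children):
  Receptor's other parents are Prot2, TF1.
  GeneD: no additional parents.
  parents(GeneB) \ {TF2} = {Prot2, Receptor, TF1}.
  mRNA2 also has parents GeneB, GeneC, Receptor, TF1.
  parents(Kinase) \ {TF2} = {GeneC, mRNA2}.
So the Markov blanket of TF2 is {GeneB, GeneC, GeneD, Kinase, Prot2, Receptor, TF1, mRNA2}.

{GeneB, GeneC, GeneD, Kinase, Prot2, Receptor, TF1, mRNA2}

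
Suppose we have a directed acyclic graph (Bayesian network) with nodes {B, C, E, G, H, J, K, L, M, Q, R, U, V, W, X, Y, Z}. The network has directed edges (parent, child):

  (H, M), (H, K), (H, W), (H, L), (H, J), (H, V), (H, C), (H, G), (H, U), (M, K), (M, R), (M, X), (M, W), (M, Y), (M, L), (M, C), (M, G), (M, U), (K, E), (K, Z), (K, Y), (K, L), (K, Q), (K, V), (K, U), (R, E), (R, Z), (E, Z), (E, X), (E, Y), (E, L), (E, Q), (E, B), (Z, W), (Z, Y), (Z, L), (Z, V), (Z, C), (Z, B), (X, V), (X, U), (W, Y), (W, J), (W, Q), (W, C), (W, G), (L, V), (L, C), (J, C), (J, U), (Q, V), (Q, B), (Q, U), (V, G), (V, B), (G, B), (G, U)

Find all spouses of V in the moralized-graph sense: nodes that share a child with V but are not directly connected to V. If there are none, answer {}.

{E, M, W}

Children of V: B, G.
  G's other parents are H, M, W.
  B also has parents E, G, Q, Z.
Excluding nodes already adjacent to V (B, G, H, K, L, Q, X, Z), the co-parent-only contribution is {E, M, W}.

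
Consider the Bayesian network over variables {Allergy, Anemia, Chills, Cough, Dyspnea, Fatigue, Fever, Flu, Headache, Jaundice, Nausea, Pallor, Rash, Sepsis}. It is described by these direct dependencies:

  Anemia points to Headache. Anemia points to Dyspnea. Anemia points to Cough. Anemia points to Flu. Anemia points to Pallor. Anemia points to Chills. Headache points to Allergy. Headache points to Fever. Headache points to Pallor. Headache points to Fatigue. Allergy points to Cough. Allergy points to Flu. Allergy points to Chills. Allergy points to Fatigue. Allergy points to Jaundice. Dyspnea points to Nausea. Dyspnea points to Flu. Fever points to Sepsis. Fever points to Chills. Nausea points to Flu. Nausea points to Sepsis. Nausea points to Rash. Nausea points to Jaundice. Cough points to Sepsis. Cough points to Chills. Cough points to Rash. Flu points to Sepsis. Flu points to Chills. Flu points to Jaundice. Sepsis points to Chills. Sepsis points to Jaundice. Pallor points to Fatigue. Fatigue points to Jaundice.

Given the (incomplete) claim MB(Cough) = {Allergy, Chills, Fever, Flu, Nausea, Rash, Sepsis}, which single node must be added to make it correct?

Anemia

Recall MB(v) = parents ∪ children ∪ spouses, where spouses are the other parents of v's children.
Ch(Cough) = {Chills, Rash, Sepsis}.
Pa(Cough) = {Allergy, Anemia}.
Other parents of Cough's children:
  Sepsis: Fever, Flu, Nausea
  Chills: Allergy, Anemia, Fever, Flu, Sepsis
  Rash: Nausea
MB(Cough) = {Allergy, Anemia, Chills, Fever, Flu, Nausea, Rash, Sepsis}.
Comparing with the claimed set, Anemia is missing.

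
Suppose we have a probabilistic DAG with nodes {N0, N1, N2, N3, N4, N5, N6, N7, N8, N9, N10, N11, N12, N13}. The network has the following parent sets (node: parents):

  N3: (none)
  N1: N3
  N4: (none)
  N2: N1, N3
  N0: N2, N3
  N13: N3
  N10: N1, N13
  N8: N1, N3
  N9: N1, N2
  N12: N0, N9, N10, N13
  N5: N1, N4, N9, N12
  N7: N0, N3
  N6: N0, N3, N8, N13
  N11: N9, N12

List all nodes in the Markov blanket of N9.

By definition, MB(N9) is built from N9's parents, N9's children, and the co-parents of N9.
Pa(N9) = {N1, N2}.
N9's children: N5, N11, N12.
Co-parents of N9 (other parents of its children):
  N12's other parents are N0, N10, N13.
  parents(N5) \ {N9} = {N1, N4, N12}.
  N11 also has parent N12.
Taking the union gives {N0, N1, N2, N4, N5, N10, N11, N12, N13}.

{N0, N1, N2, N4, N5, N10, N11, N12, N13}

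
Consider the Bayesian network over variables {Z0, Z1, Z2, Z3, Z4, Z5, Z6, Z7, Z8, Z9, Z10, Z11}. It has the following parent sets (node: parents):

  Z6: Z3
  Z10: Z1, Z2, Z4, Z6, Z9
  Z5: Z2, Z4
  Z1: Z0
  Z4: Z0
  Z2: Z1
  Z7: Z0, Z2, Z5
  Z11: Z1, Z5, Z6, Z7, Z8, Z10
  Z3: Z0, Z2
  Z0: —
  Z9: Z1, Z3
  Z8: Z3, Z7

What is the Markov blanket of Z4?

Parents of Z4: Z0.
Z4's children: Z5, Z10.
Parents of each child, excluding Z4:
  parents(Z5) \ {Z4} = {Z2}.
  Z10's other parents are Z1, Z2, Z6, Z9.
Union: {Z0} ∪ {Z5, Z10} ∪ {Z1, Z2, Z6, Z9} = {Z0, Z1, Z2, Z5, Z6, Z9, Z10}.

{Z0, Z1, Z2, Z5, Z6, Z9, Z10}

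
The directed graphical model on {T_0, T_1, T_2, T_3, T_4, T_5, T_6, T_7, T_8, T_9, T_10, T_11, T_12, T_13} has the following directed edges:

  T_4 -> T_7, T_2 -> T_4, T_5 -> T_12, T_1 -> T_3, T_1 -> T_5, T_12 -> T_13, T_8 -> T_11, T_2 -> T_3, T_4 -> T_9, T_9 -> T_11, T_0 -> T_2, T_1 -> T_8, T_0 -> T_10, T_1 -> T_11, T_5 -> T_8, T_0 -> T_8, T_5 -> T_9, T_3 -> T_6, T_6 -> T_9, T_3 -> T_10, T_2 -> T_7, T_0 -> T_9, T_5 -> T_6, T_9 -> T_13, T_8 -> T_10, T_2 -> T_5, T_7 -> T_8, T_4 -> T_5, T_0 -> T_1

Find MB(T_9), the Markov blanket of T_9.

{T_0, T_1, T_4, T_5, T_6, T_8, T_11, T_12, T_13}

The Markov blanket of a node is its parents, its children, and the other parents of its children.
T_9 has parents T_0, T_4, T_5, T_6.
T_9 has children T_11, T_13.
For each child, the remaining parents (spouses of T_9):
  parents(T_11) \ {T_9} = {T_1, T_8}.
  T_13's other parent is T_12.
Taking the union gives {T_0, T_1, T_4, T_5, T_6, T_8, T_11, T_12, T_13}.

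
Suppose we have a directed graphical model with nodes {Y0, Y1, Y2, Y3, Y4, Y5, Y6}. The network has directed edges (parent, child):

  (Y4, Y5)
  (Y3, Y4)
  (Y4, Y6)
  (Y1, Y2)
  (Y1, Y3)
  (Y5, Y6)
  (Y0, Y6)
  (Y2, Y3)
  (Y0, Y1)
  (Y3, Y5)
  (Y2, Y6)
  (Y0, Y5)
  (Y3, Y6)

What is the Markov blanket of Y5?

The Markov blanket of a node is its parents, its children, and the other parents of its children.
Parents of Y5: Y0, Y3, Y4.
Ch(Y5) = {Y6}.
Co-parents of Y5 (other parents of its children):
  Y6's other parents are Y0, Y2, Y3, Y4.
Taking the union gives {Y0, Y2, Y3, Y4, Y6}.

{Y0, Y2, Y3, Y4, Y6}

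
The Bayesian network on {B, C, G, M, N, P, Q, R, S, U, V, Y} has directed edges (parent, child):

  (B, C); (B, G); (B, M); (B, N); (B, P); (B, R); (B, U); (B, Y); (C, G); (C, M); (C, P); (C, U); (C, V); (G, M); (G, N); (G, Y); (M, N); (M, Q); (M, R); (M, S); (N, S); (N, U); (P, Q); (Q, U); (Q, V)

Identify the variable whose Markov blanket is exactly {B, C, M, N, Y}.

The target node must have every member of {B, C, M, N, Y} as a parent, child, or co-parent, and no others.
Parents of G: B, C; children: M, N, Y; co-parents: B, C, M.
These exactly cover the given set, so the node is G.

G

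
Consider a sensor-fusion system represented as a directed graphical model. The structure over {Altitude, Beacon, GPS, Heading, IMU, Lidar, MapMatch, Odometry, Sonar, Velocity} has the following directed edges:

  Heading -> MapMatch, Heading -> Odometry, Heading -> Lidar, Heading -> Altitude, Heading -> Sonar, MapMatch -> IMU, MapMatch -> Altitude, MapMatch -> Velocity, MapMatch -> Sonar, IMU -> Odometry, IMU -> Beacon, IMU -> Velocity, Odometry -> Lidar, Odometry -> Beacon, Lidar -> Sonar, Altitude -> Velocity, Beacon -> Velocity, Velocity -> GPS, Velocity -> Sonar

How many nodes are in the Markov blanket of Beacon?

5

The Markov blanket of a node is its parents, its children, and the other parents of its children.
Ch(Beacon) = {Velocity}.
Beacon has parents IMU, Odometry.
For each child, the remaining parents (spouses of Beacon):
  Velocity: Altitude, IMU, MapMatch
MB(Beacon) = {Altitude, IMU, MapMatch, Odometry, Velocity}, which has 5 nodes.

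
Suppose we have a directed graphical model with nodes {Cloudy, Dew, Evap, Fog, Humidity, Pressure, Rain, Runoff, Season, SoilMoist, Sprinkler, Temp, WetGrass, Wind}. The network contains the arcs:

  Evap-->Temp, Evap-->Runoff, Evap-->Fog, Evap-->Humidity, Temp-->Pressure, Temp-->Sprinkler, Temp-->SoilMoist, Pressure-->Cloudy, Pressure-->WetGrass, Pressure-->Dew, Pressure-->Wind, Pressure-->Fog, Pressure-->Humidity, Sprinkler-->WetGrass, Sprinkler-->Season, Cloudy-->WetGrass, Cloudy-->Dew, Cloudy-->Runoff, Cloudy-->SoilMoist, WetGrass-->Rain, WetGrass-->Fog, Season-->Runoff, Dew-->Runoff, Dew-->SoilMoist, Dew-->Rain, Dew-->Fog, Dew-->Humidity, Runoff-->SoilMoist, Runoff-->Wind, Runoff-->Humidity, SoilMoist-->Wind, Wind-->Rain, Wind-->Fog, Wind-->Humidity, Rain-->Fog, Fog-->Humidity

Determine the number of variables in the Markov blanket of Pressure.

12

By definition, MB(Pressure) is built from Pressure's parents, Pressure's children, and the co-parents of Pressure.
Pressure's parents: Temp.
Pressure's children: Cloudy, Dew, Fog, Humidity, WetGrass, Wind.
Other parents of Pressure's children:
  Cloudy: no additional parents.
  parents(WetGrass) \ {Pressure} = {Cloudy, Sprinkler}.
  Dew's other parent is Cloudy.
  parents(Wind) \ {Pressure} = {Runoff, SoilMoist}.
  Fog's other parents are Dew, Evap, Rain, WetGrass, Wind.
  parents(Humidity) \ {Pressure} = {Dew, Evap, Fog, Runoff, Wind}.
MB(Pressure) = {Cloudy, Dew, Evap, Fog, Humidity, Rain, Runoff, SoilMoist, Sprinkler, Temp, WetGrass, Wind}, which has 12 nodes.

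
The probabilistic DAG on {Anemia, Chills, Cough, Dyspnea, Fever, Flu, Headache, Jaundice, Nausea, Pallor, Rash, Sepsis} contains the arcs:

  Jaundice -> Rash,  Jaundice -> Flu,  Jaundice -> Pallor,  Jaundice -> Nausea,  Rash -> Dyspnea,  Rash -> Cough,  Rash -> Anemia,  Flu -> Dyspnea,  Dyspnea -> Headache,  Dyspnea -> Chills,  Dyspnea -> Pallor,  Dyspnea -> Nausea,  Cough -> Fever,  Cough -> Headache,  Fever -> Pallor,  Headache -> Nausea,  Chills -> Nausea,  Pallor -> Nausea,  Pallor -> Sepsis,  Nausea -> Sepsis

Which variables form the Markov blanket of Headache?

{Chills, Cough, Dyspnea, Jaundice, Nausea, Pallor}

By definition, MB(Headache) is built from Headache's parents, Headache's children, and the co-parents of Headache.
Headache's parents: Cough, Dyspnea.
Ch(Headache) = {Nausea}.
Other parents of Headache's children:
  parents(Nausea) \ {Headache} = {Chills, Dyspnea, Jaundice, Pallor}.
Taking the union gives {Chills, Cough, Dyspnea, Jaundice, Nausea, Pallor}.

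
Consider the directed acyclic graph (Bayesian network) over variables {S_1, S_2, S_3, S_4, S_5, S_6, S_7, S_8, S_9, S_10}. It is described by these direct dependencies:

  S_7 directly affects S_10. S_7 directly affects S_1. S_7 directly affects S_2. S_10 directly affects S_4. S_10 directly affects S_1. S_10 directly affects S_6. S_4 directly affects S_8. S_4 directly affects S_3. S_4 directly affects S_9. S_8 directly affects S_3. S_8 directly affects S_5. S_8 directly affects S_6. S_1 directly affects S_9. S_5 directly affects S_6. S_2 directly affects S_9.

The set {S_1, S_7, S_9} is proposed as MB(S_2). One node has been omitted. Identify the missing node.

S_4

Recall MB(v) = parents ∪ children ∪ spouses, where spouses are the other parents of v's children.
S_2's children: S_9.
S_2 has parent S_7.
Other parents of S_2's children:
  S_9's other parents are S_1, S_4.
MB(S_2) = {S_1, S_4, S_7, S_9}.
Comparing with the claimed set, S_4 is missing.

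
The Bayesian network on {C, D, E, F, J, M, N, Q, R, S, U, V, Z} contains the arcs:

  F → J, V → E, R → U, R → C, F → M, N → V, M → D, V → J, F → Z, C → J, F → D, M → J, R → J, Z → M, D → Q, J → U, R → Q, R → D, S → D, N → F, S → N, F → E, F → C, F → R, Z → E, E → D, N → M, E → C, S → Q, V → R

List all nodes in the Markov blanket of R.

Recall MB(v) = parents ∪ children ∪ spouses, where spouses are the other parents of v's children.
R has children C, D, J, Q, U.
Parents of R: F, V.
Parents of each child, excluding R:
  C also has parents E, F.
  D also has parents E, F, M, S.
  J's other parents are C, F, M, V.
  Q also has parents D, S.
  U also has parent J.
Union: {F, V} ∪ {C, D, J, Q, U} ∪ {C, D, E, F, J, M, S, V} = {C, D, E, F, J, M, Q, S, U, V}.

{C, D, E, F, J, M, Q, S, U, V}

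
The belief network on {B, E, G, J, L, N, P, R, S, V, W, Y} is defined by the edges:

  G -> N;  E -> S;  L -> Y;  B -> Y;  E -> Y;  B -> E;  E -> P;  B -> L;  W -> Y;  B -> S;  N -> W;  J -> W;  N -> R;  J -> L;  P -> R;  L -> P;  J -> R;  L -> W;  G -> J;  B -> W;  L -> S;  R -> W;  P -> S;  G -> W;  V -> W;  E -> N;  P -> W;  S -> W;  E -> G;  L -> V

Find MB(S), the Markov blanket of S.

S's parents: B, E, L, P.
Children of S: W.
Other parents of S's children:
  parents(W) \ {S} = {B, G, J, L, N, P, R, V}.
Union: {B, E, L, P} ∪ {W} ∪ {B, G, J, L, N, P, R, V} = {B, E, G, J, L, N, P, R, V, W}.

{B, E, G, J, L, N, P, R, V, W}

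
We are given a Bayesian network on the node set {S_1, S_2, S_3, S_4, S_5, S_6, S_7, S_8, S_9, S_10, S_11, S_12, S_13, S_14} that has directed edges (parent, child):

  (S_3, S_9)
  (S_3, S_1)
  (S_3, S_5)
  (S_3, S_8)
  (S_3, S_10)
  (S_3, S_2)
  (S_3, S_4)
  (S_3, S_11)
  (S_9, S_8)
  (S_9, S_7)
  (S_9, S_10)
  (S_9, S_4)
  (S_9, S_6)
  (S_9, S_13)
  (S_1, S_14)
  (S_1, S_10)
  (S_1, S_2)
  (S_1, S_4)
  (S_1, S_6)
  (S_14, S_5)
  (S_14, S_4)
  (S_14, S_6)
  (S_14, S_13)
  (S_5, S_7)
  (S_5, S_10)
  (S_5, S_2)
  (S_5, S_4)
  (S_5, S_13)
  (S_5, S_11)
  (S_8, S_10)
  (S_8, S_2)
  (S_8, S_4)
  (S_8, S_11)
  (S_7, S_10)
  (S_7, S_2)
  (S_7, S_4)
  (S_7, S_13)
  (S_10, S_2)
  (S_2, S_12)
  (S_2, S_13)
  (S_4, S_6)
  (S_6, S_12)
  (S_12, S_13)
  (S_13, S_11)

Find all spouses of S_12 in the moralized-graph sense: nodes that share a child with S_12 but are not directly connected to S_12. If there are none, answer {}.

{S_5, S_7, S_9, S_14}

Children of S_12: S_13.
  S_13: S_2, S_5, S_7, S_9, S_14
Excluding nodes already adjacent to S_12 (S_2, S_6, S_13), the co-parent-only contribution is {S_5, S_7, S_9, S_14}.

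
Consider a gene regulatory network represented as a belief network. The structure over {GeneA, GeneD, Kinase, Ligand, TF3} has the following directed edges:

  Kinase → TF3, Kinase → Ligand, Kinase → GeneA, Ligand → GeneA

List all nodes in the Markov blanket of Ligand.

{GeneA, Kinase}

Ligand has parent Kinase.
Ligand has child GeneA.
Other parents of Ligand's children:
  GeneA's other parent is Kinase.
Taking the union gives {GeneA, Kinase}.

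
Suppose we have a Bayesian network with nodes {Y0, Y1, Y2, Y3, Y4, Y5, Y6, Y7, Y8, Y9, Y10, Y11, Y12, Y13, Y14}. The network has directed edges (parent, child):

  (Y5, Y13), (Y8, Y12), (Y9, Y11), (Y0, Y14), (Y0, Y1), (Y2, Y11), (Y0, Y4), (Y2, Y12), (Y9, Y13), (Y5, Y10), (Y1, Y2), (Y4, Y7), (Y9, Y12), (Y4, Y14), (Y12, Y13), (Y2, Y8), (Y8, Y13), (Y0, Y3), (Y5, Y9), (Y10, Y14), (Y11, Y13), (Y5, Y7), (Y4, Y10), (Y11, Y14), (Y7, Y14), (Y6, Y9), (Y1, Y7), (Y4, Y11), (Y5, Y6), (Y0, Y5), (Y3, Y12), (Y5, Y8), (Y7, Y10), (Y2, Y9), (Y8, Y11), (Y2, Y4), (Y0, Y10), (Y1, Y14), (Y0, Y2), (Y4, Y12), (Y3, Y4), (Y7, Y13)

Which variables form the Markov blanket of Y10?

{Y0, Y1, Y4, Y5, Y7, Y11, Y14}

The Markov blanket of a node is its parents, its children, and the other parents of its children.
Pa(Y10) = {Y0, Y4, Y5, Y7}.
Y10's children: Y14.
Other parents of Y10's children:
  Y14's other parents are Y0, Y1, Y4, Y7, Y11.
Union: {Y0, Y4, Y5, Y7} ∪ {Y14} ∪ {Y0, Y1, Y4, Y7, Y11} = {Y0, Y1, Y4, Y5, Y7, Y11, Y14}.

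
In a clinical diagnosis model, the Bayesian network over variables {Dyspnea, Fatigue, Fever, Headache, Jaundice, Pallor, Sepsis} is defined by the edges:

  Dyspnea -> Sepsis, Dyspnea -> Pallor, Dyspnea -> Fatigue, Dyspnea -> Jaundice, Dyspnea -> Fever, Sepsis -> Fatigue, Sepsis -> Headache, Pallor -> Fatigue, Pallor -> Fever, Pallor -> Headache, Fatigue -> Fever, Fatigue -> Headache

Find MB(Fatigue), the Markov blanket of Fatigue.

{Dyspnea, Fever, Headache, Pallor, Sepsis}

By definition, MB(Fatigue) is built from Fatigue's parents, Fatigue's children, and the co-parents of Fatigue.
Pa(Fatigue) = {Dyspnea, Pallor, Sepsis}.
Children of Fatigue: Fever, Headache.
For each child, the remaining parents (spouses of Fatigue):
  Fever also has parents Dyspnea, Pallor.
  Headache also has parents Pallor, Sepsis.
MB(Fatigue) = {Dyspnea, Fever, Headache, Pallor, Sepsis}.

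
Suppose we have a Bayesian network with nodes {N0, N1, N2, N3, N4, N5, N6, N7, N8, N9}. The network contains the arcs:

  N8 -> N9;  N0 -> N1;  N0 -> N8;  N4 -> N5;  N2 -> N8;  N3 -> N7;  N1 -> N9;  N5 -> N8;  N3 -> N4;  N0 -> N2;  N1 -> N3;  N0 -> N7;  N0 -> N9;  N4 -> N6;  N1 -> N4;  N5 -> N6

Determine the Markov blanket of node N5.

{N0, N2, N4, N6, N8}

N5 has parent N4.
N5's children: N6, N8.
Other parents of N5's children:
  N6 also has parent N4.
  parents(N8) \ {N5} = {N0, N2}.
So the Markov blanket of N5 is {N0, N2, N4, N6, N8}.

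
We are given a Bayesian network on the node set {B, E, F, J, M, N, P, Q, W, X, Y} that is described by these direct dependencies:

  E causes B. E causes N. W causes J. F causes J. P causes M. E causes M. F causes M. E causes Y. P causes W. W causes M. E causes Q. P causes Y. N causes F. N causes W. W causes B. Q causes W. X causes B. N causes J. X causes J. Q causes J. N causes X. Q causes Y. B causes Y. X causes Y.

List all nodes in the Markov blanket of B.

{E, P, Q, W, X, Y}

The Markov blanket of a node is its parents, its children, and the other parents of its children.
Pa(B) = {E, W, X}.
B has child Y.
Co-parents of B (other parents of its children):
  Y's other parents are E, P, Q, X.
So the Markov blanket of B is {E, P, Q, W, X, Y}.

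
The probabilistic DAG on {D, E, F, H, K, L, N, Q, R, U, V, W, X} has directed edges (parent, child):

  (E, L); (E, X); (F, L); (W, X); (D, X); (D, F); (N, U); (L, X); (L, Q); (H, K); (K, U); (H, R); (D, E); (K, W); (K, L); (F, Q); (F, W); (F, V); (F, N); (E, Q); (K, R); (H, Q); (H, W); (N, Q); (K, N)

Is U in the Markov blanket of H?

Ch(H) = {K, Q, R, W}.
H's parents: none.
For each child, the remaining parents (spouses of H):
  K: —
  Q: E, F, L, N
  R: K
  W: F, K
MB(H) = {E, F, K, L, N, Q, R, W}; U is not in this set.

No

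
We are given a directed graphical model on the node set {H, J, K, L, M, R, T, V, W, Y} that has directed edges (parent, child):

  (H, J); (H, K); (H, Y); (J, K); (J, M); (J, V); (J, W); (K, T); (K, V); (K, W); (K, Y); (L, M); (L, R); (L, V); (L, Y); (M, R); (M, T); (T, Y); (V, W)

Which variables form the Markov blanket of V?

{J, K, L, W}

By definition, MB(V) is built from V's parents, V's children, and the co-parents of V.
Pa(V) = {J, K, L}.
V's children: W.
Co-parents of V (other parents of its children):
  W also has parents J, K.
Taking the union gives {J, K, L, W}.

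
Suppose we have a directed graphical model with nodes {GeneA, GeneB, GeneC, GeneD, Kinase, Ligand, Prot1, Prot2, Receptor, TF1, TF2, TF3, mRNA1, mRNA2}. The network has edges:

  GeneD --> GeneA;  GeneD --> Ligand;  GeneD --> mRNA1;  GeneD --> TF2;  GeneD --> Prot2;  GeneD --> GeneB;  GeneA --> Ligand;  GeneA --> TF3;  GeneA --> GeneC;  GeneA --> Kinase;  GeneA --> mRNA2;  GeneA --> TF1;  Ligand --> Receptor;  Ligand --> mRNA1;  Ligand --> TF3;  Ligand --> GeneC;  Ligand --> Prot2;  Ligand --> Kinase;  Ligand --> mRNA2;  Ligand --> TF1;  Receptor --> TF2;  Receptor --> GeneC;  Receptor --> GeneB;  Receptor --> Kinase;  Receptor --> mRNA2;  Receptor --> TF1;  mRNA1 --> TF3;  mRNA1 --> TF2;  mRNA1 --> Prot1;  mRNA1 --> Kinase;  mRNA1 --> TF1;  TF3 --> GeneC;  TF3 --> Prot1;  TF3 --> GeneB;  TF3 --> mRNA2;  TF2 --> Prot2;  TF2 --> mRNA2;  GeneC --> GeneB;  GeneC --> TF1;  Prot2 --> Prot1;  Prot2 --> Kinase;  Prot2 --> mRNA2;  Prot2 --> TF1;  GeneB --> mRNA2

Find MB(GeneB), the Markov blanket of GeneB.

GeneB's parents: GeneC, GeneD, Receptor, TF3.
Children of GeneB: mRNA2.
For each child, the remaining parents (spouses of GeneB):
  mRNA2: GeneA, Ligand, Prot2, Receptor, TF2, TF3
Taking the union gives {GeneA, GeneC, GeneD, Ligand, Prot2, Receptor, TF2, TF3, mRNA2}.

{GeneA, GeneC, GeneD, Ligand, Prot2, Receptor, TF2, TF3, mRNA2}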